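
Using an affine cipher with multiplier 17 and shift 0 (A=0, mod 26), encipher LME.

L(11): 17·11+0=187≡5 → F
M(12): 17·12+0=204≡22 → W
E(4): 17·4+0=68≡16 → Q

FWQ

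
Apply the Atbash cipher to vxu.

v(21) → e(4)
x(23) → c(2)
u(20) → f(5)

ecf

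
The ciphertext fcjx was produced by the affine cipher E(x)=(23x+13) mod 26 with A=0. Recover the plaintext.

The inverse of 23 mod 26 is 17, since 23·17=391≡1. Apply D(y)=17·(y−13) mod 26:
f(5): 17·(5−13)=-136≡20 → u
c(2): 17·(2−13)=-187≡21 → v
j(9): 17·(9−13)=-68≡10 → k
x(23): 17·(23−13)=170≡14 → o

uvko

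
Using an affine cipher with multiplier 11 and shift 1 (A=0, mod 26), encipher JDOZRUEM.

WIZQGNTD

J(9): 11·9+1=100≡22 → W
D(3): 11·3+1=34≡8 → I
O(14): 11·14+1=155≡25 → Z
Z(25): 11·25+1=276≡16 → Q
R(17): 11·17+1=188≡6 → G
U(20): 11·20+1=221≡13 → N
E(4): 11·4+1=45≡19 → T
M(12): 11·12+1=133≡3 → D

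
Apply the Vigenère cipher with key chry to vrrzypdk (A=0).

xyixawui

Repeat the key across the message: chrychry
v(21)+c(2): 23 → x
r(17)+h(7): 24 → y
r(17)+r(17): 34≡8 → i
z(25)+y(24): 49≡23 → x
y(24)+c(2): 26≡0 → a
p(15)+h(7): 22 → w
d(3)+r(17): 20 → u
k(10)+y(24): 34≡8 → i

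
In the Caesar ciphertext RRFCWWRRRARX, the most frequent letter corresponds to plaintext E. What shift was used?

The most frequent ciphertext letter is R (appears 6 times).
R is position 17; E is position 4.
Shift = 13.

13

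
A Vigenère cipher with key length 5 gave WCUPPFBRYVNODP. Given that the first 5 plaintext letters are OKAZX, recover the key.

Subtract each crib letter from the matching ciphertext letter (mod 26):
W(22)−O(14)=8 → I
C(2)−K(10)=-8≡18 → S
U(20)−A(0)=20 → U
P(15)−Z(25)=-10≡16 → Q
P(15)−X(23)=-8≡18 → S

ISUQS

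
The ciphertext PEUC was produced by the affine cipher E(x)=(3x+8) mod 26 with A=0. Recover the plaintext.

LQEY

The inverse of 3 mod 26 is 9, since 3·9=27≡1. Apply D(y)=9·(y−8) mod 26:
P(15): 9·(15−8)=63≡11 → L
E(4): 9·(4−8)=-36≡16 → Q
U(20): 9·(20−8)=108≡4 → E
C(2): 9·(2−8)=-54≡24 → Y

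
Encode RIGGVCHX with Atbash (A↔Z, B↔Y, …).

IRTTEXSC

R(17) → I(8)
I(8) → R(17)
G(6) → T(19)
G(6) → T(19)
V(21) → E(4)
C(2) → X(23)
H(7) → S(18)
X(23) → C(2)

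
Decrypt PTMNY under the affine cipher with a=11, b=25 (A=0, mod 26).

The inverse of 11 mod 26 is 19, since 11·19=209≡1. Apply D(y)=19·(y−25) mod 26:
P(15): 19·(15−25)=-190≡18 → S
T(19): 19·(19−25)=-114≡16 → Q
M(12): 19·(12−25)=-247≡13 → N
N(13): 19·(13−25)=-228≡6 → G
Y(24): 19·(24−25)=-19≡7 → H

SQNGH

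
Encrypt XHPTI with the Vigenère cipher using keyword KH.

Repeat the key across the message: KHKHK
X(23)+K(10): 33≡7 → H
H(7)+H(7): 14 → O
P(15)+K(10): 25 → Z
T(19)+H(7): 26≡0 → A
I(8)+K(10): 18 → S

HOZAS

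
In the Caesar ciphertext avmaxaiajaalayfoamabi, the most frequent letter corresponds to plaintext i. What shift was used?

18

The most frequent ciphertext letter is a (appears 9 times).
a is position 0; i is position 8.
Shift = -8≡18.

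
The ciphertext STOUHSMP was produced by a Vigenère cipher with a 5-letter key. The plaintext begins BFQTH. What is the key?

Subtract each crib letter from the matching ciphertext letter (mod 26):
S(18)−B(1)=17 → R
T(19)−F(5)=14 → O
O(14)−Q(16)=-2≡24 → Y
U(20)−T(19)=1 → B
H(7)−H(7)=0 → A

ROYBA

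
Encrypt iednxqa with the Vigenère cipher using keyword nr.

vvqekhn

Repeat the key across the message: nrnrnrn
i(8)+n(13): 21 → v
e(4)+r(17): 21 → v
d(3)+n(13): 16 → q
n(13)+r(17): 30≡4 → e
x(23)+n(13): 36≡10 → k
q(16)+r(17): 33≡7 → h
a(0)+n(13): 13 → n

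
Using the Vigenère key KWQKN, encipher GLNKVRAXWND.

QHDUIBWNGAN

Repeat the key across the message: KWQKNKWQKNK
G(6)+K(10): 16 → Q
L(11)+W(22): 33≡7 → H
N(13)+Q(16): 29≡3 → D
K(10)+K(10): 20 → U
V(21)+N(13): 34≡8 → I
R(17)+K(10): 27≡1 → B
A(0)+W(22): 22 → W
X(23)+Q(16): 39≡13 → N
W(22)+K(10): 32≡6 → G
N(13)+N(13): 26≡0 → A
D(3)+K(10): 13 → N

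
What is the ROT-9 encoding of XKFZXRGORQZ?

GTOIGAPXAZI

X(23): 23+9=32≡6 → G
K(10): 10+9=19 → T
F(5): 5+9=14 → O
Z(25): 25+9=34≡8 → I
X(23): 23+9=32≡6 → G
R(17): 17+9=26≡0 → A
G(6): 6+9=15 → P
O(14): 14+9=23 → X
R(17): 17+9=26≡0 → A
Q(16): 16+9=25 → Z
Z(25): 25+9=34≡8 → I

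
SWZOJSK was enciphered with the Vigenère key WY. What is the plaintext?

WYDQNUO

Repeat the key across the ciphertext: WYWYWYW
S(18)−W(22): -4≡22 → W
W(22)−Y(24): -2≡24 → Y
Z(25)−W(22): 3 → D
O(14)−Y(24): -10≡16 → Q
J(9)−W(22): -13≡13 → N
S(18)−Y(24): -6≡20 → U
K(10)−W(22): -12≡14 → O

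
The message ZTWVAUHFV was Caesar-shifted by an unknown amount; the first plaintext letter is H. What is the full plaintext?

From the crib: Z(25)−H(7)=18, so the shift is 18.
Subtract 18 from each ciphertext letter:
Z(25): 25−18=7 → H
T(19): 19−18=1 → B
W(22): 22−18=4 → E
V(21): 21−18=3 → D
A(0): 0−18=-18≡8 → I
U(20): 20−18=2 → C
H(7): 7−18=-11≡15 → P
F(5): 5−18=-13≡13 → N
V(21): 21−18=3 → D

HBEDICPND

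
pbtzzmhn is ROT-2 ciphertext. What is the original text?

p(15): 15−2=13 → n
b(1): 1−2=-1≡25 → z
t(19): 19−2=17 → r
z(25): 25−2=23 → x
z(25): 25−2=23 → x
m(12): 12−2=10 → k
h(7): 7−2=5 → f
n(13): 13−2=11 → l

nzrxxkfl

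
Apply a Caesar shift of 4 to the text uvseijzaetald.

u(20): 20+4=24 → y
v(21): 21+4=25 → z
s(18): 18+4=22 → w
e(4): 4+4=8 → i
i(8): 8+4=12 → m
j(9): 9+4=13 → n
z(25): 25+4=29≡3 → d
a(0): 0+4=4 → e
e(4): 4+4=8 → i
t(19): 19+4=23 → x
a(0): 0+4=4 → e
l(11): 11+4=15 → p
d(3): 3+4=7 → h

yzwimndeixeph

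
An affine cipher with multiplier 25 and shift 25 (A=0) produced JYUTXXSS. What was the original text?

QBFGCCHH

The inverse of 25 mod 26 is 25, since 25·25=625≡1. Apply D(y)=25·(y−25) mod 26:
J(9): 25·(9−25)=-400≡16 → Q
Y(24): 25·(24−25)=-25≡1 → B
U(20): 25·(20−25)=-125≡5 → F
T(19): 25·(19−25)=-150≡6 → G
X(23): 25·(23−25)=-50≡2 → C
X(23): 25·(23−25)=-50≡2 → C
S(18): 25·(18−25)=-175≡7 → H
S(18): 25·(18−25)=-175≡7 → H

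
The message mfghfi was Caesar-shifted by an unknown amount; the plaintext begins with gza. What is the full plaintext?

gzabzc

From the crib: m(12)−g(6)=6, so the shift is 6.
Subtract 6 from each ciphertext letter:
m(12): 12−6=6 → g
f(5): 5−6=-1≡25 → z
g(6): 6−6=0 → a
h(7): 7−6=1 → b
f(5): 5−6=-1≡25 → z
i(8): 8−6=2 → c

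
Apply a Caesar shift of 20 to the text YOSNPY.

SIMHJS

Y(24): 24+20=44≡18 → S
O(14): 14+20=34≡8 → I
S(18): 18+20=38≡12 → M
N(13): 13+20=33≡7 → H
P(15): 15+20=35≡9 → J
Y(24): 24+20=44≡18 → S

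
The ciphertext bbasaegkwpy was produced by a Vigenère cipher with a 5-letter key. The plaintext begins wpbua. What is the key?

fmzya

Subtract each crib letter from the matching ciphertext letter (mod 26):
b(1)−w(22)=-21≡5 → f
b(1)−p(15)=-14≡12 → m
a(0)−b(1)=-1≡25 → z
s(18)−u(20)=-2≡24 → y
a(0)−a(0)=0 → a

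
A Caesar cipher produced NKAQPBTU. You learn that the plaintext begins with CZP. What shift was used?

From the crib: N(13)−C(2)=11, so the shift is 11.

11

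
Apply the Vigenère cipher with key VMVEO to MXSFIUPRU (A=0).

HJNJWPBMY

Repeat the key across the message: VMVEOVMVE
M(12)+V(21): 33≡7 → H
X(23)+M(12): 35≡9 → J
S(18)+V(21): 39≡13 → N
F(5)+E(4): 9 → J
I(8)+O(14): 22 → W
U(20)+V(21): 41≡15 → P
P(15)+M(12): 27≡1 → B
R(17)+V(21): 38≡12 → M
U(20)+E(4): 24 → Y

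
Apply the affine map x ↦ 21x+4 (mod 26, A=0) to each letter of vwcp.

dyuh

v(21): 21·21+4=445≡3 → d
w(22): 21·22+4=466≡24 → y
c(2): 21·2+4=46≡20 → u
p(15): 21·15+4=319≡7 → h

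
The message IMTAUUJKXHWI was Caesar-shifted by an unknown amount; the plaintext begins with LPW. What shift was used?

From the crib: I(8)−L(11)=-3≡23, so the shift is 23.

23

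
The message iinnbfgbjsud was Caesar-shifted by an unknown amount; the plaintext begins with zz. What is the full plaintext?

From the crib: i(8)−z(25)=-17≡9, so the shift is 9.
Subtract 9 from each ciphertext letter:
i(8): 8−9=-1≡25 → z
i(8): 8−9=-1≡25 → z
n(13): 13−9=4 → e
n(13): 13−9=4 → e
b(1): 1−9=-8≡18 → s
f(5): 5−9=-4≡22 → w
g(6): 6−9=-3≡23 → x
b(1): 1−9=-8≡18 → s
j(9): 9−9=0 → a
s(18): 18−9=9 → j
u(20): 20−9=11 → l
d(3): 3−9=-6≡20 → u

zzeeswxsajlu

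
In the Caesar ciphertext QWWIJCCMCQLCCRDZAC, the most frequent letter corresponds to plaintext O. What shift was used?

The most frequent ciphertext letter is C (appears 6 times).
C is position 2; O is position 14.
Shift = -12≡14.

14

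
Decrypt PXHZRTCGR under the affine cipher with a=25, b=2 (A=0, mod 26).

The inverse of 25 mod 26 is 25, since 25·25=625≡1. Apply D(y)=25·(y−2) mod 26:
P(15): 25·(15−2)=325≡13 → N
X(23): 25·(23−2)=525≡5 → F
H(7): 25·(7−2)=125≡21 → V
Z(25): 25·(25−2)=575≡3 → D
R(17): 25·(17−2)=375≡11 → L
T(19): 25·(19−2)=425≡9 → J
C(2): 25·(2−2)=0 → A
G(6): 25·(6−2)=100≡22 → W
R(17): 25·(17−2)=375≡11 → L

NFVDLJAWL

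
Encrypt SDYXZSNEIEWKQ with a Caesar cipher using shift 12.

EPKJLEZQUQIWC

S(18): 18+12=30≡4 → E
D(3): 3+12=15 → P
Y(24): 24+12=36≡10 → K
X(23): 23+12=35≡9 → J
Z(25): 25+12=37≡11 → L
S(18): 18+12=30≡4 → E
N(13): 13+12=25 → Z
E(4): 4+12=16 → Q
I(8): 8+12=20 → U
E(4): 4+12=16 → Q
W(22): 22+12=34≡8 → I
K(10): 10+12=22 → W
Q(16): 16+12=28≡2 → C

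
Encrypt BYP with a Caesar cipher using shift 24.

ZWN

B(1): 1+24=25 → Z
Y(24): 24+24=48≡22 → W
P(15): 15+24=39≡13 → N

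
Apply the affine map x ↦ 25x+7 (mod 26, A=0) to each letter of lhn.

wau

l(11): 25·11+7=282≡22 → w
h(7): 25·7+7=182≡0 → a
n(13): 25·13+7=332≡20 → u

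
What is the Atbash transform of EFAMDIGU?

E(4) → V(21)
F(5) → U(20)
A(0) → Z(25)
M(12) → N(13)
D(3) → W(22)
I(8) → R(17)
G(6) → T(19)
U(20) → F(5)

VUZNWRTF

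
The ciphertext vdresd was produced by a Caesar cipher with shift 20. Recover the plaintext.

v(21): 21−20=1 → b
d(3): 3−20=-17≡9 → j
r(17): 17−20=-3≡23 → x
e(4): 4−20=-16≡10 → k
s(18): 18−20=-2≡24 → y
d(3): 3−20=-17≡9 → j

bjxkyj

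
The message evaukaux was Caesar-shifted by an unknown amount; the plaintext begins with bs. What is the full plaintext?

bsxrhxru

From the crib: e(4)−b(1)=3, so the shift is 3.
Subtract 3 from each ciphertext letter:
e(4): 4−3=1 → b
v(21): 21−3=18 → s
a(0): 0−3=-3≡23 → x
u(20): 20−3=17 → r
k(10): 10−3=7 → h
a(0): 0−3=-3≡23 → x
u(20): 20−3=17 → r
x(23): 23−3=20 → u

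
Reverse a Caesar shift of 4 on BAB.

XWX

B(1): 1−4=-3≡23 → X
A(0): 0−4=-4≡22 → W
B(1): 1−4=-3≡23 → X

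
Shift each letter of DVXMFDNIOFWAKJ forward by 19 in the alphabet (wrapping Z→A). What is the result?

WOQFYWGBHYPTDC

D(3): 3+19=22 → W
V(21): 21+19=40≡14 → O
X(23): 23+19=42≡16 → Q
M(12): 12+19=31≡5 → F
F(5): 5+19=24 → Y
D(3): 3+19=22 → W
N(13): 13+19=32≡6 → G
I(8): 8+19=27≡1 → B
O(14): 14+19=33≡7 → H
F(5): 5+19=24 → Y
W(22): 22+19=41≡15 → P
A(0): 0+19=19 → T
K(10): 10+19=29≡3 → D
J(9): 9+19=28≡2 → C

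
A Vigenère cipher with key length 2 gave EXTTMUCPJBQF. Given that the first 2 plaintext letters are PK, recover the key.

Subtract each crib letter from the matching ciphertext letter (mod 26):
E(4)−P(15)=-11≡15 → P
X(23)−K(10)=13 → N

PN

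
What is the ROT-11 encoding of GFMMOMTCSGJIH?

G(6): 6+11=17 → R
F(5): 5+11=16 → Q
M(12): 12+11=23 → X
M(12): 12+11=23 → X
O(14): 14+11=25 → Z
M(12): 12+11=23 → X
T(19): 19+11=30≡4 → E
C(2): 2+11=13 → N
S(18): 18+11=29≡3 → D
G(6): 6+11=17 → R
J(9): 9+11=20 → U
I(8): 8+11=19 → T
H(7): 7+11=18 → S

RQXXZXENDRUTS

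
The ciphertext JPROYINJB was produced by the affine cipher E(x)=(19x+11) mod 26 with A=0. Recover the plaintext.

The inverse of 19 mod 26 is 11, since 19·11=209≡1. Apply D(y)=11·(y−11) mod 26:
J(9): 11·(9−11)=-22≡4 → E
P(15): 11·(15−11)=44≡18 → S
R(17): 11·(17−11)=66≡14 → O
O(14): 11·(14−11)=33≡7 → H
Y(24): 11·(24−11)=143≡13 → N
I(8): 11·(8−11)=-33≡19 → T
N(13): 11·(13−11)=22 → W
J(9): 11·(9−11)=-22≡4 → E
B(1): 11·(1−11)=-110≡20 → U

ESOHNTWEU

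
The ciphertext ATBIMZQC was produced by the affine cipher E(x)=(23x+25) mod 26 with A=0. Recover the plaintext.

RCIXNADZ

The inverse of 23 mod 26 is 17, since 23·17=391≡1. Apply D(y)=17·(y−25) mod 26:
A(0): 17·(0−25)=-425≡17 → R
T(19): 17·(19−25)=-102≡2 → C
B(1): 17·(1−25)=-408≡8 → I
I(8): 17·(8−25)=-289≡23 → X
M(12): 17·(12−25)=-221≡13 → N
Z(25): 17·(25−25)=0 → A
Q(16): 17·(16−25)=-153≡3 → D
C(2): 17·(2−25)=-391≡25 → Z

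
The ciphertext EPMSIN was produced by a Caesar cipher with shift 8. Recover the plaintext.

WHEKAF

E(4): 4−8=-4≡22 → W
P(15): 15−8=7 → H
M(12): 12−8=4 → E
S(18): 18−8=10 → K
I(8): 8−8=0 → A
N(13): 13−8=5 → F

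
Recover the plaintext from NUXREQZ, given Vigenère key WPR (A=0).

Repeat the key across the ciphertext: WPRWPRW
N(13)−W(22): -9≡17 → R
U(20)−P(15): 5 → F
X(23)−R(17): 6 → G
R(17)−W(22): -5≡21 → V
E(4)−P(15): -11≡15 → P
Q(16)−R(17): -1≡25 → Z
Z(25)−W(22): 3 → D

RFGVPZD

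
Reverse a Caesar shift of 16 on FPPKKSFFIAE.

F(5): 5−16=-11≡15 → P
P(15): 15−16=-1≡25 → Z
P(15): 15−16=-1≡25 → Z
K(10): 10−16=-6≡20 → U
K(10): 10−16=-6≡20 → U
S(18): 18−16=2 → C
F(5): 5−16=-11≡15 → P
F(5): 5−16=-11≡15 → P
I(8): 8−16=-8≡18 → S
A(0): 0−16=-16≡10 → K
E(4): 4−16=-12≡14 → O

PZZUUCPPSKO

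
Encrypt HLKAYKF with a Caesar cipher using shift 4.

LPOECOJ

H(7): 7+4=11 → L
L(11): 11+4=15 → P
K(10): 10+4=14 → O
A(0): 0+4=4 → E
Y(24): 24+4=28≡2 → C
K(10): 10+4=14 → O
F(5): 5+4=9 → J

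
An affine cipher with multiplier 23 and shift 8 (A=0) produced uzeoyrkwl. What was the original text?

The inverse of 23 mod 26 is 17, since 23·17=391≡1. Apply D(y)=17·(y−8) mod 26:
u(20): 17·(20−8)=204≡22 → w
z(25): 17·(25−8)=289≡3 → d
e(4): 17·(4−8)=-68≡10 → k
o(14): 17·(14−8)=102≡24 → y
y(24): 17·(24−8)=272≡12 → m
r(17): 17·(17−8)=153≡23 → x
k(10): 17·(10−8)=34≡8 → i
w(22): 17·(22−8)=238≡4 → e
l(11): 17·(11−8)=51≡25 → z

wdkymxiez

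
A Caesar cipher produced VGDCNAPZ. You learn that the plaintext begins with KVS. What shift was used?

From the crib: V(21)−K(10)=11, so the shift is 11.

11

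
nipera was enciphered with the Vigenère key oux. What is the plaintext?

Repeat the key across the ciphertext: ouxoux
n(13)−o(14): -1≡25 → z
i(8)−u(20): -12≡14 → o
p(15)−x(23): -8≡18 → s
e(4)−o(14): -10≡16 → q
r(17)−u(20): -3≡23 → x
a(0)−x(23): -23≡3 → d

zosqxd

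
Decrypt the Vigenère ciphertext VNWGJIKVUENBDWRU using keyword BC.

Repeat the key across the ciphertext: BCBCBCBCBCBCBCBC
V(21)−B(1): 20 → U
N(13)−C(2): 11 → L
W(22)−B(1): 21 → V
G(6)−C(2): 4 → E
J(9)−B(1): 8 → I
I(8)−C(2): 6 → G
K(10)−B(1): 9 → J
V(21)−C(2): 19 → T
U(20)−B(1): 19 → T
E(4)−C(2): 2 → C
N(13)−B(1): 12 → M
B(1)−C(2): -1≡25 → Z
D(3)−B(1): 2 → C
W(22)−C(2): 20 → U
R(17)−B(1): 16 → Q
U(20)−C(2): 18 → S

ULVEIGJTTCMZCUQS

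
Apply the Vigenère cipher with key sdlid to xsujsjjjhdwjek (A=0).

pvfrvbmupgomps

Repeat the key across the message: sdlidsdlidsdli
x(23)+s(18): 41≡15 → p
s(18)+d(3): 21 → v
u(20)+l(11): 31≡5 → f
j(9)+i(8): 17 → r
s(18)+d(3): 21 → v
j(9)+s(18): 27≡1 → b
j(9)+d(3): 12 → m
j(9)+l(11): 20 → u
h(7)+i(8): 15 → p
d(3)+d(3): 6 → g
w(22)+s(18): 40≡14 → o
j(9)+d(3): 12 → m
e(4)+l(11): 15 → p
k(10)+i(8): 18 → s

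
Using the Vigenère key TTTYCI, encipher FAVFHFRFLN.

Repeat the key across the message: TTTYCITTTY
F(5)+T(19): 24 → Y
A(0)+T(19): 19 → T
V(21)+T(19): 40≡14 → O
F(5)+Y(24): 29≡3 → D
H(7)+C(2): 9 → J
F(5)+I(8): 13 → N
R(17)+T(19): 36≡10 → K
F(5)+T(19): 24 → Y
L(11)+T(19): 30≡4 → E
N(13)+Y(24): 37≡11 → L

YTODJNKYEL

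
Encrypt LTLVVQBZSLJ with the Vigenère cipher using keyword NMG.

Repeat the key across the message: NMGNMGNMGNM
L(11)+N(13): 24 → Y
T(19)+M(12): 31≡5 → F
L(11)+G(6): 17 → R
V(21)+N(13): 34≡8 → I
V(21)+M(12): 33≡7 → H
Q(16)+G(6): 22 → W
B(1)+N(13): 14 → O
Z(25)+M(12): 37≡11 → L
S(18)+G(6): 24 → Y
L(11)+N(13): 24 → Y
J(9)+M(12): 21 → V

YFRIHWOLYYV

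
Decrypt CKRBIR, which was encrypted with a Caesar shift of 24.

C(2): 2−24=-22≡4 → E
K(10): 10−24=-14≡12 → M
R(17): 17−24=-7≡19 → T
B(1): 1−24=-23≡3 → D
I(8): 8−24=-16≡10 → K
R(17): 17−24=-7≡19 → T

EMTDKT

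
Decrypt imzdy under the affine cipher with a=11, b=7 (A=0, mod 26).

trecl

The inverse of 11 mod 26 is 19, since 11·19=209≡1. Apply D(y)=19·(y−7) mod 26:
i(8): 19·(8−7)=19 → t
m(12): 19·(12−7)=95≡17 → r
z(25): 19·(25−7)=342≡4 → e
d(3): 19·(3−7)=-76≡2 → c
y(24): 19·(24−7)=323≡11 → l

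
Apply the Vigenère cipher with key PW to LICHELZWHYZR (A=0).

AERDTHOSWUON

Repeat the key across the message: PWPWPWPWPWPW
L(11)+P(15): 26≡0 → A
I(8)+W(22): 30≡4 → E
C(2)+P(15): 17 → R
H(7)+W(22): 29≡3 → D
E(4)+P(15): 19 → T
L(11)+W(22): 33≡7 → H
Z(25)+P(15): 40≡14 → O
W(22)+W(22): 44≡18 → S
H(7)+P(15): 22 → W
Y(24)+W(22): 46≡20 → U
Z(25)+P(15): 40≡14 → O
R(17)+W(22): 39≡13 → N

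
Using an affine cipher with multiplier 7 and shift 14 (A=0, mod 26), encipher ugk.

yeg

u(20): 7·20+14=154≡24 → y
g(6): 7·6+14=56≡4 → e
k(10): 7·10+14=84≡6 → g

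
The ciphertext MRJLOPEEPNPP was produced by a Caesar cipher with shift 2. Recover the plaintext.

KPHJMNCCNLNN

M(12): 12−2=10 → K
R(17): 17−2=15 → P
J(9): 9−2=7 → H
L(11): 11−2=9 → J
O(14): 14−2=12 → M
P(15): 15−2=13 → N
E(4): 4−2=2 → C
E(4): 4−2=2 → C
P(15): 15−2=13 → N
N(13): 13−2=11 → L
P(15): 15−2=13 → N
P(15): 15−2=13 → N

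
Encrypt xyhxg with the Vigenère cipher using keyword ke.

Repeat the key across the message: kekek
x(23)+k(10): 33≡7 → h
y(24)+e(4): 28≡2 → c
h(7)+k(10): 17 → r
x(23)+e(4): 27≡1 → b
g(6)+k(10): 16 → q

hcrbq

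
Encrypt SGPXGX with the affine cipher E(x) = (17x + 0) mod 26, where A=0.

S(18): 17·18+0=306≡20 → U
G(6): 17·6+0=102≡24 → Y
P(15): 17·15+0=255≡21 → V
X(23): 17·23+0=391≡1 → B
G(6): 17·6+0=102≡24 → Y
X(23): 17·23+0=391≡1 → B

UYVBYB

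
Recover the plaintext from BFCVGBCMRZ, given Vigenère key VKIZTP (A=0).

Repeat the key across the ciphertext: VKIZTPVKIZ
B(1)−V(21): -20≡6 → G
F(5)−K(10): -5≡21 → V
C(2)−I(8): -6≡20 → U
V(21)−Z(25): -4≡22 → W
G(6)−T(19): -13≡13 → N
B(1)−P(15): -14≡12 → M
C(2)−V(21): -19≡7 → H
M(12)−K(10): 2 → C
R(17)−I(8): 9 → J
Z(25)−Z(25): 0 → A

GVUWNMHCJA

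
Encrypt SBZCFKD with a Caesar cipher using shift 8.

AJHKNSL

S(18): 18+8=26≡0 → A
B(1): 1+8=9 → J
Z(25): 25+8=33≡7 → H
C(2): 2+8=10 → K
F(5): 5+8=13 → N
K(10): 10+8=18 → S
D(3): 3+8=11 → L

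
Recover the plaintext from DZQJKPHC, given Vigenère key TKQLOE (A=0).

Repeat the key across the ciphertext: TKQLOETK
D(3)−T(19): -16≡10 → K
Z(25)−K(10): 15 → P
Q(16)−Q(16): 0 → A
J(9)−L(11): -2≡24 → Y
K(10)−O(14): -4≡22 → W
P(15)−E(4): 11 → L
H(7)−T(19): -12≡14 → O
C(2)−K(10): -8≡18 → S

KPAYWLOS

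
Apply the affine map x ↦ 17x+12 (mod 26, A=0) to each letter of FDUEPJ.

TLOCHJ

F(5): 17·5+12=97≡19 → T
D(3): 17·3+12=63≡11 → L
U(20): 17·20+12=352≡14 → O
E(4): 17·4+12=80≡2 → C
P(15): 17·15+12=267≡7 → H
J(9): 17·9+12=165≡9 → J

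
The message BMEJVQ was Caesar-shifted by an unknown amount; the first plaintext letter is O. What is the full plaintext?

From the crib: B(1)−O(14)=-13≡13, so the shift is 13.
Subtract 13 from each ciphertext letter:
B(1): 1−13=-12≡14 → O
M(12): 12−13=-1≡25 → Z
E(4): 4−13=-9≡17 → R
J(9): 9−13=-4≡22 → W
V(21): 21−13=8 → I
Q(16): 16−13=3 → D

OZRWID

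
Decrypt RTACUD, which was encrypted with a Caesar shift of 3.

OQXZRA

R(17): 17−3=14 → O
T(19): 19−3=16 → Q
A(0): 0−3=-3≡23 → X
C(2): 2−3=-1≡25 → Z
U(20): 20−3=17 → R
D(3): 3−3=0 → A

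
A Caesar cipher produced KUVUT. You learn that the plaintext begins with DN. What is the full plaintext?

DNONM

From the crib: K(10)−D(3)=7, so the shift is 7.
Subtract 7 from each ciphertext letter:
K(10): 10−7=3 → D
U(20): 20−7=13 → N
V(21): 21−7=14 → O
U(20): 20−7=13 → N
T(19): 19−7=12 → M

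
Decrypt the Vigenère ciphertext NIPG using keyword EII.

Repeat the key across the ciphertext: EIIE
N(13)−E(4): 9 → J
I(8)−I(8): 0 → A
P(15)−I(8): 7 → H
G(6)−E(4): 2 → C

JAHC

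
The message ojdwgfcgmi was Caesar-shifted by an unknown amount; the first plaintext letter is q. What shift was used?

24

From the crib: o(14)−q(16)=-2≡24, so the shift is 24.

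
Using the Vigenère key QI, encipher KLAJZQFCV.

ATQRPYVKL

Repeat the key across the message: QIQIQIQIQ
K(10)+Q(16): 26≡0 → A
L(11)+I(8): 19 → T
A(0)+Q(16): 16 → Q
J(9)+I(8): 17 → R
Z(25)+Q(16): 41≡15 → P
Q(16)+I(8): 24 → Y
F(5)+Q(16): 21 → V
C(2)+I(8): 10 → K
V(21)+Q(16): 37≡11 → L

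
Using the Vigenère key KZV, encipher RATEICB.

Repeat the key across the message: KZVKZVK
R(17)+K(10): 27≡1 → B
A(0)+Z(25): 25 → Z
T(19)+V(21): 40≡14 → O
E(4)+K(10): 14 → O
I(8)+Z(25): 33≡7 → H
C(2)+V(21): 23 → X
B(1)+K(10): 11 → L

BZOOHXL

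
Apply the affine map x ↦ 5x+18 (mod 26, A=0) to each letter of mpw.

m(12): 5·12+18=78≡0 → a
p(15): 5·15+18=93≡15 → p
w(22): 5·22+18=128≡24 → y

apy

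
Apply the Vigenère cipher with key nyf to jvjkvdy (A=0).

wtoxtil

Repeat the key across the message: nyfnyfn
j(9)+n(13): 22 → w
v(21)+y(24): 45≡19 → t
j(9)+f(5): 14 → o
k(10)+n(13): 23 → x
v(21)+y(24): 45≡19 → t
d(3)+f(5): 8 → i
y(24)+n(13): 37≡11 → l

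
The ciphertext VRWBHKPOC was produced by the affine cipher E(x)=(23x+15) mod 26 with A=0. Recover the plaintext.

YIPWUTAJN

The inverse of 23 mod 26 is 17, since 23·17=391≡1. Apply D(y)=17·(y−15) mod 26:
V(21): 17·(21−15)=102≡24 → Y
R(17): 17·(17−15)=34≡8 → I
W(22): 17·(22−15)=119≡15 → P
B(1): 17·(1−15)=-238≡22 → W
H(7): 17·(7−15)=-136≡20 → U
K(10): 17·(10−15)=-85≡19 → T
P(15): 17·(15−15)=0 → A
O(14): 17·(14−15)=-17≡9 → J
C(2): 17·(2−15)=-221≡13 → N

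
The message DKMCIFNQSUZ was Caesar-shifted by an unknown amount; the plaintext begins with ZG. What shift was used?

4

From the crib: D(3)−Z(25)=-22≡4, so the shift is 4.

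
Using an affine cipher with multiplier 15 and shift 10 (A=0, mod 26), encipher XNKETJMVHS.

RXESJPINLU

X(23): 15·23+10=355≡17 → R
N(13): 15·13+10=205≡23 → X
K(10): 15·10+10=160≡4 → E
E(4): 15·4+10=70≡18 → S
T(19): 15·19+10=295≡9 → J
J(9): 15·9+10=145≡15 → P
M(12): 15·12+10=190≡8 → I
V(21): 15·21+10=325≡13 → N
H(7): 15·7+10=115≡11 → L
S(18): 15·18+10=280≡20 → U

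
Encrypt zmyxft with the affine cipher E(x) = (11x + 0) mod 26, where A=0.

pcetdb

z(25): 11·25+0=275≡15 → p
m(12): 11·12+0=132≡2 → c
y(24): 11·24+0=264≡4 → e
x(23): 11·23+0=253≡19 → t
f(5): 11·5+0=55≡3 → d
t(19): 11·19+0=209≡1 → b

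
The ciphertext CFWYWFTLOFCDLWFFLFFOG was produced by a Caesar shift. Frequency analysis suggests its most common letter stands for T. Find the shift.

The most frequent ciphertext letter is F (appears 7 times).
F is position 5; T is position 19.
Shift = -14≡12.

12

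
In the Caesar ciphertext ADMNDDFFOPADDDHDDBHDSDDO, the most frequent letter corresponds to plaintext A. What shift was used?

3

The most frequent ciphertext letter is D (appears 11 times).
D is position 3; A is position 0.
Shift = 3.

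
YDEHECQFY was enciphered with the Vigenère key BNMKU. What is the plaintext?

XQSXKBDTO

Repeat the key across the ciphertext: BNMKUBNMK
Y(24)−B(1): 23 → X
D(3)−N(13): -10≡16 → Q
E(4)−M(12): -8≡18 → S
H(7)−K(10): -3≡23 → X
E(4)−U(20): -16≡10 → K
C(2)−B(1): 1 → B
Q(16)−N(13): 3 → D
F(5)−M(12): -7≡19 → T
Y(24)−K(10): 14 → O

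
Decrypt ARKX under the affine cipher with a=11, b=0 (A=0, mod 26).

ALIV

The inverse of 11 mod 26 is 19, since 11·19=209≡1. Apply D(y)=19·(y−0) mod 26:
A(0): 19·(0−0)=0 → A
R(17): 19·(17−0)=323≡11 → L
K(10): 19·(10−0)=190≡8 → I
X(23): 19·(23−0)=437≡21 → V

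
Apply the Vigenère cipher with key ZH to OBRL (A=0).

Repeat the key across the message: ZHZH
O(14)+Z(25): 39≡13 → N
B(1)+H(7): 8 → I
R(17)+Z(25): 42≡16 → Q
L(11)+H(7): 18 → S

NIQS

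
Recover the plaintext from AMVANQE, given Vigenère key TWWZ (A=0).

HQZBUUI

Repeat the key across the ciphertext: TWWZTWW
A(0)−T(19): -19≡7 → H
M(12)−W(22): -10≡16 → Q
V(21)−W(22): -1≡25 → Z
A(0)−Z(25): -25≡1 → B
N(13)−T(19): -6≡20 → U
Q(16)−W(22): -6≡20 → U
E(4)−W(22): -18≡8 → I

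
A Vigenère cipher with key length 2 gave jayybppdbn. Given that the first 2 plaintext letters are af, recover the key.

Subtract each crib letter from the matching ciphertext letter (mod 26):
j(9)−a(0)=9 → j
a(0)−f(5)=-5≡21 → v

jv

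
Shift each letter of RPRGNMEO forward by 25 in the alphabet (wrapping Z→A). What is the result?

QOQFMLDN

R(17): 17+25=42≡16 → Q
P(15): 15+25=40≡14 → O
R(17): 17+25=42≡16 → Q
G(6): 6+25=31≡5 → F
N(13): 13+25=38≡12 → M
M(12): 12+25=37≡11 → L
E(4): 4+25=29≡3 → D
O(14): 14+25=39≡13 → N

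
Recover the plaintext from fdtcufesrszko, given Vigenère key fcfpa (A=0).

abonuacncsuij

Repeat the key across the ciphertext: fcfpafcfpafcf
f(5)−f(5): 0 → a
d(3)−c(2): 1 → b
t(19)−f(5): 14 → o
c(2)−p(15): -13≡13 → n
u(20)−a(0): 20 → u
f(5)−f(5): 0 → a
e(4)−c(2): 2 → c
s(18)−f(5): 13 → n
r(17)−p(15): 2 → c
s(18)−a(0): 18 → s
z(25)−f(5): 20 → u
k(10)−c(2): 8 → i
o(14)−f(5): 9 → j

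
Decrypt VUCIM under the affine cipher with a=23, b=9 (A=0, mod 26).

The inverse of 23 mod 26 is 17, since 23·17=391≡1. Apply D(y)=17·(y−9) mod 26:
V(21): 17·(21−9)=204≡22 → W
U(20): 17·(20−9)=187≡5 → F
C(2): 17·(2−9)=-119≡11 → L
I(8): 17·(8−9)=-17≡9 → J
M(12): 17·(12−9)=51≡25 → Z

WFLJZ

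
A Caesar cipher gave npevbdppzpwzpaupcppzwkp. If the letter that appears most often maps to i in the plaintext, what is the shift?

7

The most frequent ciphertext letter is p (appears 9 times).
p is position 15; i is position 8.
Shift = 7.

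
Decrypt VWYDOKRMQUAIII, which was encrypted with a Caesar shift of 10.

LMOTEAHCGKQYYY

V(21): 21−10=11 → L
W(22): 22−10=12 → M
Y(24): 24−10=14 → O
D(3): 3−10=-7≡19 → T
O(14): 14−10=4 → E
K(10): 10−10=0 → A
R(17): 17−10=7 → H
M(12): 12−10=2 → C
Q(16): 16−10=6 → G
U(20): 20−10=10 → K
A(0): 0−10=-10≡16 → Q
I(8): 8−10=-2≡24 → Y
I(8): 8−10=-2≡24 → Y
I(8): 8−10=-2≡24 → Y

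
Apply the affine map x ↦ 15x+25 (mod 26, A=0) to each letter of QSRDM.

FJUSX

Q(16): 15·16+25=265≡5 → F
S(18): 15·18+25=295≡9 → J
R(17): 15·17+25=280≡20 → U
D(3): 15·3+25=70≡18 → S
M(12): 15·12+25=205≡23 → X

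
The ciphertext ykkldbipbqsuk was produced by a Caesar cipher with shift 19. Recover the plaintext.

y(24): 24−19=5 → f
k(10): 10−19=-9≡17 → r
k(10): 10−19=-9≡17 → r
l(11): 11−19=-8≡18 → s
d(3): 3−19=-16≡10 → k
b(1): 1−19=-18≡8 → i
i(8): 8−19=-11≡15 → p
p(15): 15−19=-4≡22 → w
b(1): 1−19=-18≡8 → i
q(16): 16−19=-3≡23 → x
s(18): 18−19=-1≡25 → z
u(20): 20−19=1 → b
k(10): 10−19=-9≡17 → r

frrskipwixzbr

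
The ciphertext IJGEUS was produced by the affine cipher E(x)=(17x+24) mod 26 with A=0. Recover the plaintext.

WTCIMS

The inverse of 17 mod 26 is 23, since 17·23=391≡1. Apply D(y)=23·(y−24) mod 26:
I(8): 23·(8−24)=-368≡22 → W
J(9): 23·(9−24)=-345≡19 → T
G(6): 23·(6−24)=-414≡2 → C
E(4): 23·(4−24)=-460≡8 → I
U(20): 23·(20−24)=-92≡12 → M
S(18): 23·(18−24)=-138≡18 → S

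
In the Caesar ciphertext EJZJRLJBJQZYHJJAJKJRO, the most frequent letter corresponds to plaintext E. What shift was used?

5

The most frequent ciphertext letter is J (appears 8 times).
J is position 9; E is position 4.
Shift = 5.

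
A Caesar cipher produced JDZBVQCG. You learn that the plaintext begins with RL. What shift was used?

18

From the crib: J(9)−R(17)=-8≡18, so the shift is 18.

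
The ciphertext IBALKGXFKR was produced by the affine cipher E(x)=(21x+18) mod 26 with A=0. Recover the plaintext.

The inverse of 21 mod 26 is 5, since 21·5=105≡1. Apply D(y)=5·(y−18) mod 26:
I(8): 5·(8−18)=-50≡2 → C
B(1): 5·(1−18)=-85≡19 → T
A(0): 5·(0−18)=-90≡14 → O
L(11): 5·(11−18)=-35≡17 → R
K(10): 5·(10−18)=-40≡12 → M
G(6): 5·(6−18)=-60≡18 → S
X(23): 5·(23−18)=25 → Z
F(5): 5·(5−18)=-65≡13 → N
K(10): 5·(10−18)=-40≡12 → M
R(17): 5·(17−18)=-5≡21 → V

CTORMSZNMV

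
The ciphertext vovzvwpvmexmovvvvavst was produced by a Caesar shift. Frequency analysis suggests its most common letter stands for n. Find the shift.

8

The most frequent ciphertext letter is v (appears 9 times).
v is position 21; n is position 13.
Shift = 8.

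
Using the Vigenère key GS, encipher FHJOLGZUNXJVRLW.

LZPGRYFMTPPNXDC

Repeat the key across the message: GSGSGSGSGSGSGSG
F(5)+G(6): 11 → L
H(7)+S(18): 25 → Z
J(9)+G(6): 15 → P
O(14)+S(18): 32≡6 → G
L(11)+G(6): 17 → R
G(6)+S(18): 24 → Y
Z(25)+G(6): 31≡5 → F
U(20)+S(18): 38≡12 → M
N(13)+G(6): 19 → T
X(23)+S(18): 41≡15 → P
J(9)+G(6): 15 → P
V(21)+S(18): 39≡13 → N
R(17)+G(6): 23 → X
L(11)+S(18): 29≡3 → D
W(22)+G(6): 28≡2 → C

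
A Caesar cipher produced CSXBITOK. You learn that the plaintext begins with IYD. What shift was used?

20

From the crib: C(2)−I(8)=-6≡20, so the shift is 20.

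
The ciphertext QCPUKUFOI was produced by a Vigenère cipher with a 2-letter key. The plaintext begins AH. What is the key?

QV

Subtract each crib letter from the matching ciphertext letter (mod 26):
Q(16)−A(0)=16 → Q
C(2)−H(7)=-5≡21 → V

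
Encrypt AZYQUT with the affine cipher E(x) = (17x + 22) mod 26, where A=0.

WFOIYH

A(0): 17·0+22=22 → W
Z(25): 17·25+22=447≡5 → F
Y(24): 17·24+22=430≡14 → O
Q(16): 17·16+22=294≡8 → I
U(20): 17·20+22=362≡24 → Y
T(19): 17·19+22=345≡7 → H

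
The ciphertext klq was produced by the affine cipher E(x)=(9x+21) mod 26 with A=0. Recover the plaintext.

twl

The inverse of 9 mod 26 is 3, since 9·3=27≡1. Apply D(y)=3·(y−21) mod 26:
k(10): 3·(10−21)=-33≡19 → t
l(11): 3·(11−21)=-30≡22 → w
q(16): 3·(16−21)=-15≡11 → l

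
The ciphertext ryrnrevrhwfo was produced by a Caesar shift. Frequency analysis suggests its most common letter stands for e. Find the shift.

The most frequent ciphertext letter is r (appears 4 times).
r is position 17; e is position 4.
Shift = 13.

13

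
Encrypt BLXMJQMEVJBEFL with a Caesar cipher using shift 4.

B(1): 1+4=5 → F
L(11): 11+4=15 → P
X(23): 23+4=27≡1 → B
M(12): 12+4=16 → Q
J(9): 9+4=13 → N
Q(16): 16+4=20 → U
M(12): 12+4=16 → Q
E(4): 4+4=8 → I
V(21): 21+4=25 → Z
J(9): 9+4=13 → N
B(1): 1+4=5 → F
E(4): 4+4=8 → I
F(5): 5+4=9 → J
L(11): 11+4=15 → P

FPBQNUQIZNFIJP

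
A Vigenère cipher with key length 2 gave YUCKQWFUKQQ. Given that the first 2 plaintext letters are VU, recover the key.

Subtract each crib letter from the matching ciphertext letter (mod 26):
Y(24)−V(21)=3 → D
U(20)−U(20)=0 → A

DA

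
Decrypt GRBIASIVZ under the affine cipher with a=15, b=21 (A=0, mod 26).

The inverse of 15 mod 26 is 7, since 15·7=105≡1. Apply D(y)=7·(y−21) mod 26:
G(6): 7·(6−21)=-105≡25 → Z
R(17): 7·(17−21)=-28≡24 → Y
B(1): 7·(1−21)=-140≡16 → Q
I(8): 7·(8−21)=-91≡13 → N
A(0): 7·(0−21)=-147≡9 → J
S(18): 7·(18−21)=-21≡5 → F
I(8): 7·(8−21)=-91≡13 → N
V(21): 7·(21−21)=0 → A
Z(25): 7·(25−21)=28≡2 → C

ZYQNJFNAC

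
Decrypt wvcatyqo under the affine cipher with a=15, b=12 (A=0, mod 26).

sliuxgco

The inverse of 15 mod 26 is 7, since 15·7=105≡1. Apply D(y)=7·(y−12) mod 26:
w(22): 7·(22−12)=70≡18 → s
v(21): 7·(21−12)=63≡11 → l
c(2): 7·(2−12)=-70≡8 → i
a(0): 7·(0−12)=-84≡20 → u
t(19): 7·(19−12)=49≡23 → x
y(24): 7·(24−12)=84≡6 → g
q(16): 7·(16−12)=28≡2 → c
o(14): 7·(14−12)=14 → o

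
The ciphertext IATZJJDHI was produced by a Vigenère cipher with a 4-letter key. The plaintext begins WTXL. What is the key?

MHWO

Subtract each crib letter from the matching ciphertext letter (mod 26):
I(8)−W(22)=-14≡12 → M
A(0)−T(19)=-19≡7 → H
T(19)−X(23)=-4≡22 → W
Z(25)−L(11)=14 → O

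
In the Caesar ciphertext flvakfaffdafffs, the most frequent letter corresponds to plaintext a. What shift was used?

The most frequent ciphertext letter is f (appears 7 times).
f is position 5; a is position 0.
Shift = 5.

5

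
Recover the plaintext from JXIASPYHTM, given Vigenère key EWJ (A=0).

FBZWWGULKI

Repeat the key across the ciphertext: EWJEWJEWJE
J(9)−E(4): 5 → F
X(23)−W(22): 1 → B
I(8)−J(9): -1≡25 → Z
A(0)−E(4): -4≡22 → W
S(18)−W(22): -4≡22 → W
P(15)−J(9): 6 → G
Y(24)−E(4): 20 → U
H(7)−W(22): -15≡11 → L
T(19)−J(9): 10 → K
M(12)−E(4): 8 → I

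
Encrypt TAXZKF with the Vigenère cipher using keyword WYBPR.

Repeat the key across the message: WYBPRW
T(19)+W(22): 41≡15 → P
A(0)+Y(24): 24 → Y
X(23)+B(1): 24 → Y
Z(25)+P(15): 40≡14 → O
K(10)+R(17): 27≡1 → B
F(5)+W(22): 27≡1 → B

PYYOBB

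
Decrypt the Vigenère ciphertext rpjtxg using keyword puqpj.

cvteor

Repeat the key across the ciphertext: puqpjp
r(17)−p(15): 2 → c
p(15)−u(20): -5≡21 → v
j(9)−q(16): -7≡19 → t
t(19)−p(15): 4 → e
x(23)−j(9): 14 → o
g(6)−p(15): -9≡17 → r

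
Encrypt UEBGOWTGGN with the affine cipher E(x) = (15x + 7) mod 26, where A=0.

VPWTJZGTTU

U(20): 15·20+7=307≡21 → V
E(4): 15·4+7=67≡15 → P
B(1): 15·1+7=22 → W
G(6): 15·6+7=97≡19 → T
O(14): 15·14+7=217≡9 → J
W(22): 15·22+7=337≡25 → Z
T(19): 15·19+7=292≡6 → G
G(6): 15·6+7=97≡19 → T
G(6): 15·6+7=97≡19 → T
N(13): 15·13+7=202≡20 → U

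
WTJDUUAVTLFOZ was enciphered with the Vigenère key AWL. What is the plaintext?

Repeat the key across the ciphertext: AWLAWLAWLAWLA
W(22)−A(0): 22 → W
T(19)−W(22): -3≡23 → X
J(9)−L(11): -2≡24 → Y
D(3)−A(0): 3 → D
U(20)−W(22): -2≡24 → Y
U(20)−L(11): 9 → J
A(0)−A(0): 0 → A
V(21)−W(22): -1≡25 → Z
T(19)−L(11): 8 → I
L(11)−A(0): 11 → L
F(5)−W(22): -17≡9 → J
O(14)−L(11): 3 → D
Z(25)−A(0): 25 → Z

WXYDYJAZILJDZ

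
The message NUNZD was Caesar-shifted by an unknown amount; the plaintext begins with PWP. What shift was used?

24

From the crib: N(13)−P(15)=-2≡24, so the shift is 24.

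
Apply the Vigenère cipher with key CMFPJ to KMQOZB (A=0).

MYVDID

Repeat the key across the message: CMFPJC
K(10)+C(2): 12 → M
M(12)+M(12): 24 → Y
Q(16)+F(5): 21 → V
O(14)+P(15): 29≡3 → D
Z(25)+J(9): 34≡8 → I
B(1)+C(2): 3 → D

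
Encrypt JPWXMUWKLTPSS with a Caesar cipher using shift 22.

J(9): 9+22=31≡5 → F
P(15): 15+22=37≡11 → L
W(22): 22+22=44≡18 → S
X(23): 23+22=45≡19 → T
M(12): 12+22=34≡8 → I
U(20): 20+22=42≡16 → Q
W(22): 22+22=44≡18 → S
K(10): 10+22=32≡6 → G
L(11): 11+22=33≡7 → H
T(19): 19+22=41≡15 → P
P(15): 15+22=37≡11 → L
S(18): 18+22=40≡14 → O
S(18): 18+22=40≡14 → O

FLSTIQSGHPLOO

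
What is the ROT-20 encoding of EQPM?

YKJG

E(4): 4+20=24 → Y
Q(16): 16+20=36≡10 → K
P(15): 15+20=35≡9 → J
M(12): 12+20=32≡6 → G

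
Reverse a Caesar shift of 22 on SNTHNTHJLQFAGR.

WRXLRXLNPUJEKV

S(18): 18−22=-4≡22 → W
N(13): 13−22=-9≡17 → R
T(19): 19−22=-3≡23 → X
H(7): 7−22=-15≡11 → L
N(13): 13−22=-9≡17 → R
T(19): 19−22=-3≡23 → X
H(7): 7−22=-15≡11 → L
J(9): 9−22=-13≡13 → N
L(11): 11−22=-11≡15 → P
Q(16): 16−22=-6≡20 → U
F(5): 5−22=-17≡9 → J
A(0): 0−22=-22≡4 → E
G(6): 6−22=-16≡10 → K
R(17): 17−22=-5≡21 → V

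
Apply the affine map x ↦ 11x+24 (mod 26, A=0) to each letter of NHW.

N(13): 11·13+24=167≡11 → L
H(7): 11·7+24=101≡23 → X
W(22): 11·22+24=266≡6 → G

LXG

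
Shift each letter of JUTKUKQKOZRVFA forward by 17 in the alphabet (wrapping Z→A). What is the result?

ALKBLBHBFQIMWR

J(9): 9+17=26≡0 → A
U(20): 20+17=37≡11 → L
T(19): 19+17=36≡10 → K
K(10): 10+17=27≡1 → B
U(20): 20+17=37≡11 → L
K(10): 10+17=27≡1 → B
Q(16): 16+17=33≡7 → H
K(10): 10+17=27≡1 → B
O(14): 14+17=31≡5 → F
Z(25): 25+17=42≡16 → Q
R(17): 17+17=34≡8 → I
V(21): 21+17=38≡12 → M
F(5): 5+17=22 → W
A(0): 0+17=17 → R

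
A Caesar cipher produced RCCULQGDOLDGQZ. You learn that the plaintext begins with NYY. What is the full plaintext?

NYYQHMCZKHZCMV

From the crib: R(17)−N(13)=4, so the shift is 4.
Subtract 4 from each ciphertext letter:
R(17): 17−4=13 → N
C(2): 2−4=-2≡24 → Y
C(2): 2−4=-2≡24 → Y
U(20): 20−4=16 → Q
L(11): 11−4=7 → H
Q(16): 16−4=12 → M
G(6): 6−4=2 → C
D(3): 3−4=-1≡25 → Z
O(14): 14−4=10 → K
L(11): 11−4=7 → H
D(3): 3−4=-1≡25 → Z
G(6): 6−4=2 → C
Q(16): 16−4=12 → M
Z(25): 25−4=21 → V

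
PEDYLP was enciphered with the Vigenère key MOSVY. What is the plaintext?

DQLDND

Repeat the key across the ciphertext: MOSVYM
P(15)−M(12): 3 → D
E(4)−O(14): -10≡16 → Q
D(3)−S(18): -15≡11 → L
Y(24)−V(21): 3 → D
L(11)−Y(24): -13≡13 → N
P(15)−M(12): 3 → D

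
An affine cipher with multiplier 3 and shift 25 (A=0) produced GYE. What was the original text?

LRT

The inverse of 3 mod 26 is 9, since 3·9=27≡1. Apply D(y)=9·(y−25) mod 26:
G(6): 9·(6−25)=-171≡11 → L
Y(24): 9·(24−25)=-9≡17 → R
E(4): 9·(4−25)=-189≡19 → T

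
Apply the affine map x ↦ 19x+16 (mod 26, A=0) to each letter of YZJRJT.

EXFBFN

Y(24): 19·24+16=472≡4 → E
Z(25): 19·25+16=491≡23 → X
J(9): 19·9+16=187≡5 → F
R(17): 19·17+16=339≡1 → B
J(9): 19·9+16=187≡5 → F
T(19): 19·19+16=377≡13 → N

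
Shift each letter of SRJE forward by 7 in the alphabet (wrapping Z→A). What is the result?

S(18): 18+7=25 → Z
R(17): 17+7=24 → Y
J(9): 9+7=16 → Q
E(4): 4+7=11 → L

ZYQL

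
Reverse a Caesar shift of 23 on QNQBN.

Q(16): 16−23=-7≡19 → T
N(13): 13−23=-10≡16 → Q
Q(16): 16−23=-7≡19 → T
B(1): 1−23=-22≡4 → E
N(13): 13−23=-10≡16 → Q

TQTEQ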